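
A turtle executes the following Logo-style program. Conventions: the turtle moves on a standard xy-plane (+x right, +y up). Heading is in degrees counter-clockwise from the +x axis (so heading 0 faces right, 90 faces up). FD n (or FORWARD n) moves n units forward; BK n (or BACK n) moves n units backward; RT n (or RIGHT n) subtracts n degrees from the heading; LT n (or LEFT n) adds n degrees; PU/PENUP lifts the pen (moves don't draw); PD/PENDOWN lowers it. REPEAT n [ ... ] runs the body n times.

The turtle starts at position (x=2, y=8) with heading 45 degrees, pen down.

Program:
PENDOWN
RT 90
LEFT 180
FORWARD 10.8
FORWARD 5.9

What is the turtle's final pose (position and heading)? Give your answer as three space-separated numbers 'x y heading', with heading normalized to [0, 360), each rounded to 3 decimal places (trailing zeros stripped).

Executing turtle program step by step:
Start: pos=(2,8), heading=45, pen down
PD: pen down
RT 90: heading 45 -> 315
LT 180: heading 315 -> 135
FD 10.8: (2,8) -> (-5.637,15.637) [heading=135, draw]
FD 5.9: (-5.637,15.637) -> (-9.809,19.809) [heading=135, draw]
Final: pos=(-9.809,19.809), heading=135, 2 segment(s) drawn

Answer: -9.809 19.809 135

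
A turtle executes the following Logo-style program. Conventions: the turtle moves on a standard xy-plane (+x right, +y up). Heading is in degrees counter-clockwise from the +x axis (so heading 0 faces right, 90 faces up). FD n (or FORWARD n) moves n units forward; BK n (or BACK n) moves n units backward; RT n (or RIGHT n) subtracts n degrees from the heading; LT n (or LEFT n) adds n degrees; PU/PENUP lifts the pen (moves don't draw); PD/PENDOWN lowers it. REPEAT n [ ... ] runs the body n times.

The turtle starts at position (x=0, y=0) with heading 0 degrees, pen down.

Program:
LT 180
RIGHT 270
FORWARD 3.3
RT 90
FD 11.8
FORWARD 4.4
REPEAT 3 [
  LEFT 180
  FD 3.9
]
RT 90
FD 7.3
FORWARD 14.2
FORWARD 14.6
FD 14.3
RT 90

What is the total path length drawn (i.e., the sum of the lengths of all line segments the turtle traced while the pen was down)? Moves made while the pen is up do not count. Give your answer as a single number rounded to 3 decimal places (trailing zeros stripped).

Answer: 81.6

Derivation:
Executing turtle program step by step:
Start: pos=(0,0), heading=0, pen down
LT 180: heading 0 -> 180
RT 270: heading 180 -> 270
FD 3.3: (0,0) -> (0,-3.3) [heading=270, draw]
RT 90: heading 270 -> 180
FD 11.8: (0,-3.3) -> (-11.8,-3.3) [heading=180, draw]
FD 4.4: (-11.8,-3.3) -> (-16.2,-3.3) [heading=180, draw]
REPEAT 3 [
  -- iteration 1/3 --
  LT 180: heading 180 -> 0
  FD 3.9: (-16.2,-3.3) -> (-12.3,-3.3) [heading=0, draw]
  -- iteration 2/3 --
  LT 180: heading 0 -> 180
  FD 3.9: (-12.3,-3.3) -> (-16.2,-3.3) [heading=180, draw]
  -- iteration 3/3 --
  LT 180: heading 180 -> 0
  FD 3.9: (-16.2,-3.3) -> (-12.3,-3.3) [heading=0, draw]
]
RT 90: heading 0 -> 270
FD 7.3: (-12.3,-3.3) -> (-12.3,-10.6) [heading=270, draw]
FD 14.2: (-12.3,-10.6) -> (-12.3,-24.8) [heading=270, draw]
FD 14.6: (-12.3,-24.8) -> (-12.3,-39.4) [heading=270, draw]
FD 14.3: (-12.3,-39.4) -> (-12.3,-53.7) [heading=270, draw]
RT 90: heading 270 -> 180
Final: pos=(-12.3,-53.7), heading=180, 10 segment(s) drawn

Segment lengths:
  seg 1: (0,0) -> (0,-3.3), length = 3.3
  seg 2: (0,-3.3) -> (-11.8,-3.3), length = 11.8
  seg 3: (-11.8,-3.3) -> (-16.2,-3.3), length = 4.4
  seg 4: (-16.2,-3.3) -> (-12.3,-3.3), length = 3.9
  seg 5: (-12.3,-3.3) -> (-16.2,-3.3), length = 3.9
  seg 6: (-16.2,-3.3) -> (-12.3,-3.3), length = 3.9
  seg 7: (-12.3,-3.3) -> (-12.3,-10.6), length = 7.3
  seg 8: (-12.3,-10.6) -> (-12.3,-24.8), length = 14.2
  seg 9: (-12.3,-24.8) -> (-12.3,-39.4), length = 14.6
  seg 10: (-12.3,-39.4) -> (-12.3,-53.7), length = 14.3
Total = 81.6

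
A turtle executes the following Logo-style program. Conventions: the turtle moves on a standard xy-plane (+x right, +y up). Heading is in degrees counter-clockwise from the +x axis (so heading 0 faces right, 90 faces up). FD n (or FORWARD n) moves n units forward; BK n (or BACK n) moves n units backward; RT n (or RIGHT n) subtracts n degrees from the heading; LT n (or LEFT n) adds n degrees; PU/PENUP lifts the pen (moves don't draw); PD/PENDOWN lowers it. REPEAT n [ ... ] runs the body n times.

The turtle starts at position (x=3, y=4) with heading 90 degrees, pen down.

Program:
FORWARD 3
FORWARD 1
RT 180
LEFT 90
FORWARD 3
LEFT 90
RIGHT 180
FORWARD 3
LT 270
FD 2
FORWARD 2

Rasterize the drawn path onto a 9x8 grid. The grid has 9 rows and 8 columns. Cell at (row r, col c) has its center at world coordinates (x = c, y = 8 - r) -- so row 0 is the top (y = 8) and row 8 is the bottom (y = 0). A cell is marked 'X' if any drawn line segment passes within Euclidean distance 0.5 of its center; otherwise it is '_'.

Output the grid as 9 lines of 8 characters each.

Segment 0: (3,4) -> (3,7)
Segment 1: (3,7) -> (3,8)
Segment 2: (3,8) -> (6,8)
Segment 3: (6,8) -> (6,5)
Segment 4: (6,5) -> (4,5)
Segment 5: (4,5) -> (2,5)

Answer: ___XXXX_
___X__X_
___X__X_
__XXXXX_
___X____
________
________
________
________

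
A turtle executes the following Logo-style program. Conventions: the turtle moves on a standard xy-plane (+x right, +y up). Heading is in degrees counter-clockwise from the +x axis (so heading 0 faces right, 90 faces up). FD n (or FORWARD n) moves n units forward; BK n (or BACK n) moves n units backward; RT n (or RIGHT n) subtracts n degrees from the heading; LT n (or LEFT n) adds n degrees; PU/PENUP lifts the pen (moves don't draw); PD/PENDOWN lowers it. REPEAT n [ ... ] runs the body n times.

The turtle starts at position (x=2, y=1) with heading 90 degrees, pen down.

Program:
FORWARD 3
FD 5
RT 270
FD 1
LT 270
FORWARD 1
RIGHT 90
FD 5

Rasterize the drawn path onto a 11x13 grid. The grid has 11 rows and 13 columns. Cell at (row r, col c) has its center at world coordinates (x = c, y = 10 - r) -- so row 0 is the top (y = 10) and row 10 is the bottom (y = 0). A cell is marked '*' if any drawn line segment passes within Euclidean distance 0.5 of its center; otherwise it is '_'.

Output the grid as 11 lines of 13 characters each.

Segment 0: (2,1) -> (2,4)
Segment 1: (2,4) -> (2,9)
Segment 2: (2,9) -> (1,9)
Segment 3: (1,9) -> (1,10)
Segment 4: (1,10) -> (6,10)

Answer: _******______
_**__________
__*__________
__*__________
__*__________
__*__________
__*__________
__*__________
__*__________
__*__________
_____________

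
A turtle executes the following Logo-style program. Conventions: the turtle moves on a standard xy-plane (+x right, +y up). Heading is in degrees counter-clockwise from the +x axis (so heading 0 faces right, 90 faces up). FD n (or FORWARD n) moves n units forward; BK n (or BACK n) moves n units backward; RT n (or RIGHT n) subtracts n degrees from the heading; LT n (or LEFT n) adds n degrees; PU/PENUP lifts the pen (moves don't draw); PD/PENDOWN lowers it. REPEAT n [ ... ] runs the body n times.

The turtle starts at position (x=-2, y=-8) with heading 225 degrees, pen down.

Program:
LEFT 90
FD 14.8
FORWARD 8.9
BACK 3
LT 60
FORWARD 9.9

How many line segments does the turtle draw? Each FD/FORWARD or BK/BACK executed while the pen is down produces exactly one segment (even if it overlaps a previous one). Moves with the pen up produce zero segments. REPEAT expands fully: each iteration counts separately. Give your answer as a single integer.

Answer: 4

Derivation:
Executing turtle program step by step:
Start: pos=(-2,-8), heading=225, pen down
LT 90: heading 225 -> 315
FD 14.8: (-2,-8) -> (8.465,-18.465) [heading=315, draw]
FD 8.9: (8.465,-18.465) -> (14.758,-24.758) [heading=315, draw]
BK 3: (14.758,-24.758) -> (12.637,-22.637) [heading=315, draw]
LT 60: heading 315 -> 15
FD 9.9: (12.637,-22.637) -> (22.2,-20.075) [heading=15, draw]
Final: pos=(22.2,-20.075), heading=15, 4 segment(s) drawn
Segments drawn: 4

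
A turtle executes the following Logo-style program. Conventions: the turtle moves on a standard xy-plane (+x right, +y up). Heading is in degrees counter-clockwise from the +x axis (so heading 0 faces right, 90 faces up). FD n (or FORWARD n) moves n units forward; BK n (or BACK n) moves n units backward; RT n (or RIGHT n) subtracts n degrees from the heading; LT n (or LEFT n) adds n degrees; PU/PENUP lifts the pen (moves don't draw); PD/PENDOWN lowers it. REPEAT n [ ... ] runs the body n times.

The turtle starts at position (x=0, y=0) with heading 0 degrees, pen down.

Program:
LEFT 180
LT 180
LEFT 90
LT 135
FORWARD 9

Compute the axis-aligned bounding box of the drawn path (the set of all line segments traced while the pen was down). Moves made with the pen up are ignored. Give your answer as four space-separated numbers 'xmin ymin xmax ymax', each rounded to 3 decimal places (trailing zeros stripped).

Answer: -6.364 -6.364 0 0

Derivation:
Executing turtle program step by step:
Start: pos=(0,0), heading=0, pen down
LT 180: heading 0 -> 180
LT 180: heading 180 -> 0
LT 90: heading 0 -> 90
LT 135: heading 90 -> 225
FD 9: (0,0) -> (-6.364,-6.364) [heading=225, draw]
Final: pos=(-6.364,-6.364), heading=225, 1 segment(s) drawn

Segment endpoints: x in {-6.364, 0}, y in {-6.364, 0}
xmin=-6.364, ymin=-6.364, xmax=0, ymax=0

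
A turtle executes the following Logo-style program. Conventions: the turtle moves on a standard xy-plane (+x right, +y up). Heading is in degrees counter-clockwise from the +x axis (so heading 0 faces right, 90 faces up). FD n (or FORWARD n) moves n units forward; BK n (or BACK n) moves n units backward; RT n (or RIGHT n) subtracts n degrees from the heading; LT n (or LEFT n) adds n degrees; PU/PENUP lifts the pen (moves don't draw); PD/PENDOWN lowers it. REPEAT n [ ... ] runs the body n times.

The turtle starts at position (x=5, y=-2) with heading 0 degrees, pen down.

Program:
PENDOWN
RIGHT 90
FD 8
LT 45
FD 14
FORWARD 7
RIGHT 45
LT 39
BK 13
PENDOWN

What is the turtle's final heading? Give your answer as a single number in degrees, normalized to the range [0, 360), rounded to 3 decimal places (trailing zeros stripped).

Answer: 309

Derivation:
Executing turtle program step by step:
Start: pos=(5,-2), heading=0, pen down
PD: pen down
RT 90: heading 0 -> 270
FD 8: (5,-2) -> (5,-10) [heading=270, draw]
LT 45: heading 270 -> 315
FD 14: (5,-10) -> (14.899,-19.899) [heading=315, draw]
FD 7: (14.899,-19.899) -> (19.849,-24.849) [heading=315, draw]
RT 45: heading 315 -> 270
LT 39: heading 270 -> 309
BK 13: (19.849,-24.849) -> (11.668,-14.746) [heading=309, draw]
PD: pen down
Final: pos=(11.668,-14.746), heading=309, 4 segment(s) drawn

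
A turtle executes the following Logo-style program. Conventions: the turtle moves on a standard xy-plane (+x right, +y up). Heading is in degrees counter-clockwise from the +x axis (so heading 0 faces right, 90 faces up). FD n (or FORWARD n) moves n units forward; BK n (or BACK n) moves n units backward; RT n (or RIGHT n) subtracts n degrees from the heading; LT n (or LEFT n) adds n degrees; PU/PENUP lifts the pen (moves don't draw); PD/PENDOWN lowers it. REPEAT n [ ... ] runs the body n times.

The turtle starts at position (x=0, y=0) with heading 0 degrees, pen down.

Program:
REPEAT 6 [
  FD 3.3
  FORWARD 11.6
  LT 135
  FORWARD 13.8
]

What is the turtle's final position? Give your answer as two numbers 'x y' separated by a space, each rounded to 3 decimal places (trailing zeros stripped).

Executing turtle program step by step:
Start: pos=(0,0), heading=0, pen down
REPEAT 6 [
  -- iteration 1/6 --
  FD 3.3: (0,0) -> (3.3,0) [heading=0, draw]
  FD 11.6: (3.3,0) -> (14.9,0) [heading=0, draw]
  LT 135: heading 0 -> 135
  FD 13.8: (14.9,0) -> (5.142,9.758) [heading=135, draw]
  -- iteration 2/6 --
  FD 3.3: (5.142,9.758) -> (2.808,12.092) [heading=135, draw]
  FD 11.6: (2.808,12.092) -> (-5.394,20.294) [heading=135, draw]
  LT 135: heading 135 -> 270
  FD 13.8: (-5.394,20.294) -> (-5.394,6.494) [heading=270, draw]
  -- iteration 3/6 --
  FD 3.3: (-5.394,6.494) -> (-5.394,3.194) [heading=270, draw]
  FD 11.6: (-5.394,3.194) -> (-5.394,-8.406) [heading=270, draw]
  LT 135: heading 270 -> 45
  FD 13.8: (-5.394,-8.406) -> (4.364,1.352) [heading=45, draw]
  -- iteration 4/6 --
  FD 3.3: (4.364,1.352) -> (6.698,3.685) [heading=45, draw]
  FD 11.6: (6.698,3.685) -> (14.9,11.888) [heading=45, draw]
  LT 135: heading 45 -> 180
  FD 13.8: (14.9,11.888) -> (1.1,11.888) [heading=180, draw]
  -- iteration 5/6 --
  FD 3.3: (1.1,11.888) -> (-2.2,11.888) [heading=180, draw]
  FD 11.6: (-2.2,11.888) -> (-13.8,11.888) [heading=180, draw]
  LT 135: heading 180 -> 315
  FD 13.8: (-13.8,11.888) -> (-4.042,2.13) [heading=315, draw]
  -- iteration 6/6 --
  FD 3.3: (-4.042,2.13) -> (-1.708,-0.204) [heading=315, draw]
  FD 11.6: (-1.708,-0.204) -> (6.494,-8.406) [heading=315, draw]
  LT 135: heading 315 -> 90
  FD 13.8: (6.494,-8.406) -> (6.494,5.394) [heading=90, draw]
]
Final: pos=(6.494,5.394), heading=90, 18 segment(s) drawn

Answer: 6.494 5.394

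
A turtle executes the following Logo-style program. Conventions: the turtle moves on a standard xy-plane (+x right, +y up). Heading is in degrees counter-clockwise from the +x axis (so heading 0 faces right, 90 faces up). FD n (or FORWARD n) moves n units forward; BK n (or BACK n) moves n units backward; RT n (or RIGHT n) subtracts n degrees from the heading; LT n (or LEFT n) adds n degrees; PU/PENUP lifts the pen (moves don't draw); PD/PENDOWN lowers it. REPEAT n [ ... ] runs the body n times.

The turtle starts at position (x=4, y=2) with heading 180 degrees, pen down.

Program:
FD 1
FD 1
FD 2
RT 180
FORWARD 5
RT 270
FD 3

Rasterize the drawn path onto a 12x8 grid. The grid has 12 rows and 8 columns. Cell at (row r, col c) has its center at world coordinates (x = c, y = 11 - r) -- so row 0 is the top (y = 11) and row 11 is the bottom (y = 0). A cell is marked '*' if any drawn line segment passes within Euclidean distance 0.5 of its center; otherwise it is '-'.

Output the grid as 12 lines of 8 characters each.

Segment 0: (4,2) -> (3,2)
Segment 1: (3,2) -> (2,2)
Segment 2: (2,2) -> (0,2)
Segment 3: (0,2) -> (5,2)
Segment 4: (5,2) -> (5,5)

Answer: --------
--------
--------
--------
--------
--------
-----*--
-----*--
-----*--
******--
--------
--------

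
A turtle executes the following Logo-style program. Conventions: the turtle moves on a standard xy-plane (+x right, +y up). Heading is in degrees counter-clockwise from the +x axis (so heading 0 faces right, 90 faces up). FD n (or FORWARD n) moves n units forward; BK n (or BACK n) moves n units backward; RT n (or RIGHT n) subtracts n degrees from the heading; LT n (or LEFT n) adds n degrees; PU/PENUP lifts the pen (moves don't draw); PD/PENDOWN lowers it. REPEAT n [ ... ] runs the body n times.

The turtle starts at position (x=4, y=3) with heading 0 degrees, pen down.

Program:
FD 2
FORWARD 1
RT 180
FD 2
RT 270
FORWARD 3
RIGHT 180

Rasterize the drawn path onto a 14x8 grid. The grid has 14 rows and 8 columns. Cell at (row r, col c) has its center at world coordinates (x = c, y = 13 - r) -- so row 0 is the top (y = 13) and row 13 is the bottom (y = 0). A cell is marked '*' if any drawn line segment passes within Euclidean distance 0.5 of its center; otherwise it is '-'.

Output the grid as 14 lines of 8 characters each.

Segment 0: (4,3) -> (6,3)
Segment 1: (6,3) -> (7,3)
Segment 2: (7,3) -> (5,3)
Segment 3: (5,3) -> (5,-0)

Answer: --------
--------
--------
--------
--------
--------
--------
--------
--------
--------
----****
-----*--
-----*--
-----*--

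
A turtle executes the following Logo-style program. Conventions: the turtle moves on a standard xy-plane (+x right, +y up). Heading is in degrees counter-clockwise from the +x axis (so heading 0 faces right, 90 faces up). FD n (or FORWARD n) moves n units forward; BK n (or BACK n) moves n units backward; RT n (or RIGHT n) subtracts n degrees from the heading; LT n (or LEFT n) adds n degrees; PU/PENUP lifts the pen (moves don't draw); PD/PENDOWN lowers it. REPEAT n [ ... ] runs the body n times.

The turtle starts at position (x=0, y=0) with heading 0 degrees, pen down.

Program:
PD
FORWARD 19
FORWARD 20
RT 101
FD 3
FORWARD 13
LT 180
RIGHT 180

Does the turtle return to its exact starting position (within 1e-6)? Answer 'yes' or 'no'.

Answer: no

Derivation:
Executing turtle program step by step:
Start: pos=(0,0), heading=0, pen down
PD: pen down
FD 19: (0,0) -> (19,0) [heading=0, draw]
FD 20: (19,0) -> (39,0) [heading=0, draw]
RT 101: heading 0 -> 259
FD 3: (39,0) -> (38.428,-2.945) [heading=259, draw]
FD 13: (38.428,-2.945) -> (35.947,-15.706) [heading=259, draw]
LT 180: heading 259 -> 79
RT 180: heading 79 -> 259
Final: pos=(35.947,-15.706), heading=259, 4 segment(s) drawn

Start position: (0, 0)
Final position: (35.947, -15.706)
Distance = 39.228; >= 1e-6 -> NOT closed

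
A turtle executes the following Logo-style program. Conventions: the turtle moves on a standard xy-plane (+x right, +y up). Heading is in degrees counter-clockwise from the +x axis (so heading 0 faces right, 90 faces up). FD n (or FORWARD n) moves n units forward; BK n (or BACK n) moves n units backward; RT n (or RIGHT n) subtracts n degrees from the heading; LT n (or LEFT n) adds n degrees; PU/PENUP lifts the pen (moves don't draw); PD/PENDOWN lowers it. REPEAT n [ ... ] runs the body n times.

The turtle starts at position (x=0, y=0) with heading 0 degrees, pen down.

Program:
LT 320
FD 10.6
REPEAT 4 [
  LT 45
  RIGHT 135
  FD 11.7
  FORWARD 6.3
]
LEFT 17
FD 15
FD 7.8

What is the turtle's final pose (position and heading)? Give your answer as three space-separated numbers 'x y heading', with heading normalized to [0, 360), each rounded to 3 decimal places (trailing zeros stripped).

Answer: 29.108 -15.722 337

Derivation:
Executing turtle program step by step:
Start: pos=(0,0), heading=0, pen down
LT 320: heading 0 -> 320
FD 10.6: (0,0) -> (8.12,-6.814) [heading=320, draw]
REPEAT 4 [
  -- iteration 1/4 --
  LT 45: heading 320 -> 5
  RT 135: heading 5 -> 230
  FD 11.7: (8.12,-6.814) -> (0.599,-15.776) [heading=230, draw]
  FD 6.3: (0.599,-15.776) -> (-3.45,-20.602) [heading=230, draw]
  -- iteration 2/4 --
  LT 45: heading 230 -> 275
  RT 135: heading 275 -> 140
  FD 11.7: (-3.45,-20.602) -> (-12.413,-13.082) [heading=140, draw]
  FD 6.3: (-12.413,-13.082) -> (-17.239,-9.032) [heading=140, draw]
  -- iteration 3/4 --
  LT 45: heading 140 -> 185
  RT 135: heading 185 -> 50
  FD 11.7: (-17.239,-9.032) -> (-9.718,-0.069) [heading=50, draw]
  FD 6.3: (-9.718,-0.069) -> (-5.669,4.757) [heading=50, draw]
  -- iteration 4/4 --
  LT 45: heading 50 -> 95
  RT 135: heading 95 -> 320
  FD 11.7: (-5.669,4.757) -> (3.294,-2.764) [heading=320, draw]
  FD 6.3: (3.294,-2.764) -> (8.12,-6.814) [heading=320, draw]
]
LT 17: heading 320 -> 337
FD 15: (8.12,-6.814) -> (21.928,-12.675) [heading=337, draw]
FD 7.8: (21.928,-12.675) -> (29.108,-15.722) [heading=337, draw]
Final: pos=(29.108,-15.722), heading=337, 11 segment(s) drawn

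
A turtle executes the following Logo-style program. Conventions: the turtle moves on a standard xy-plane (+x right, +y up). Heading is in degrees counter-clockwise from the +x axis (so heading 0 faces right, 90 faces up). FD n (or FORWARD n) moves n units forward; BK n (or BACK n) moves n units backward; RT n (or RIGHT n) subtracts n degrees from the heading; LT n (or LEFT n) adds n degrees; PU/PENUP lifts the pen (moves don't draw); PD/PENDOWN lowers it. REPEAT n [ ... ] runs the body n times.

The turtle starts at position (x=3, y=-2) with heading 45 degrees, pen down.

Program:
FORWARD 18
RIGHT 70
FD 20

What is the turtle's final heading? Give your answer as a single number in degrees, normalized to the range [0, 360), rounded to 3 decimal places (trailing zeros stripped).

Executing turtle program step by step:
Start: pos=(3,-2), heading=45, pen down
FD 18: (3,-2) -> (15.728,10.728) [heading=45, draw]
RT 70: heading 45 -> 335
FD 20: (15.728,10.728) -> (33.854,2.276) [heading=335, draw]
Final: pos=(33.854,2.276), heading=335, 2 segment(s) drawn

Answer: 335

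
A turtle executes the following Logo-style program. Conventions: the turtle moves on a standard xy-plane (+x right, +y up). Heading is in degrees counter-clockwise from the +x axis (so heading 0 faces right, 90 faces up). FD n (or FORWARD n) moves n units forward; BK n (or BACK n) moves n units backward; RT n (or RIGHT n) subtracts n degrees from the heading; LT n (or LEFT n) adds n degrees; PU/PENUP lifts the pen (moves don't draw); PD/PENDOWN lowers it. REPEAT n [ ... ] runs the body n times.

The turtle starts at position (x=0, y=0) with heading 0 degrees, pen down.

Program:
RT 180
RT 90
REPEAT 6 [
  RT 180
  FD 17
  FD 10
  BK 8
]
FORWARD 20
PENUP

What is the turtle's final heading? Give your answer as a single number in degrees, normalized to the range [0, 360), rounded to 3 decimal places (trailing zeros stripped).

Executing turtle program step by step:
Start: pos=(0,0), heading=0, pen down
RT 180: heading 0 -> 180
RT 90: heading 180 -> 90
REPEAT 6 [
  -- iteration 1/6 --
  RT 180: heading 90 -> 270
  FD 17: (0,0) -> (0,-17) [heading=270, draw]
  FD 10: (0,-17) -> (0,-27) [heading=270, draw]
  BK 8: (0,-27) -> (0,-19) [heading=270, draw]
  -- iteration 2/6 --
  RT 180: heading 270 -> 90
  FD 17: (0,-19) -> (0,-2) [heading=90, draw]
  FD 10: (0,-2) -> (0,8) [heading=90, draw]
  BK 8: (0,8) -> (0,0) [heading=90, draw]
  -- iteration 3/6 --
  RT 180: heading 90 -> 270
  FD 17: (0,0) -> (0,-17) [heading=270, draw]
  FD 10: (0,-17) -> (0,-27) [heading=270, draw]
  BK 8: (0,-27) -> (0,-19) [heading=270, draw]
  -- iteration 4/6 --
  RT 180: heading 270 -> 90
  FD 17: (0,-19) -> (0,-2) [heading=90, draw]
  FD 10: (0,-2) -> (0,8) [heading=90, draw]
  BK 8: (0,8) -> (0,0) [heading=90, draw]
  -- iteration 5/6 --
  RT 180: heading 90 -> 270
  FD 17: (0,0) -> (0,-17) [heading=270, draw]
  FD 10: (0,-17) -> (0,-27) [heading=270, draw]
  BK 8: (0,-27) -> (0,-19) [heading=270, draw]
  -- iteration 6/6 --
  RT 180: heading 270 -> 90
  FD 17: (0,-19) -> (0,-2) [heading=90, draw]
  FD 10: (0,-2) -> (0,8) [heading=90, draw]
  BK 8: (0,8) -> (0,0) [heading=90, draw]
]
FD 20: (0,0) -> (0,20) [heading=90, draw]
PU: pen up
Final: pos=(0,20), heading=90, 19 segment(s) drawn

Answer: 90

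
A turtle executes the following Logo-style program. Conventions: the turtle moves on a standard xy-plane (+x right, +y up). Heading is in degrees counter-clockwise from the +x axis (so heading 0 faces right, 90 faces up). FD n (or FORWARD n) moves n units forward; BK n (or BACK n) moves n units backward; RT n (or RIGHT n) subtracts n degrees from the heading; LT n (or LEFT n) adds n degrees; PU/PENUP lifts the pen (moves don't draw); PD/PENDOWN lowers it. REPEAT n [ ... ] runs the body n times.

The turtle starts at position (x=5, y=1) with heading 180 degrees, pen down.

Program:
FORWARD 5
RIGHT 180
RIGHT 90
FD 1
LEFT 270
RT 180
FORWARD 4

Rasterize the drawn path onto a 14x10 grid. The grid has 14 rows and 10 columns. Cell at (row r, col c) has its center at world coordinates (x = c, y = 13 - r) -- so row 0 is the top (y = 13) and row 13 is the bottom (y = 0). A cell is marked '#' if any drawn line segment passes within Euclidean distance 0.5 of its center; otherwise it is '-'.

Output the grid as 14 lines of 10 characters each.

Answer: ----------
----------
----------
----------
----------
----------
----------
----------
----------
----------
----------
----------
######----
#####-----

Derivation:
Segment 0: (5,1) -> (0,1)
Segment 1: (0,1) -> (0,0)
Segment 2: (0,0) -> (4,0)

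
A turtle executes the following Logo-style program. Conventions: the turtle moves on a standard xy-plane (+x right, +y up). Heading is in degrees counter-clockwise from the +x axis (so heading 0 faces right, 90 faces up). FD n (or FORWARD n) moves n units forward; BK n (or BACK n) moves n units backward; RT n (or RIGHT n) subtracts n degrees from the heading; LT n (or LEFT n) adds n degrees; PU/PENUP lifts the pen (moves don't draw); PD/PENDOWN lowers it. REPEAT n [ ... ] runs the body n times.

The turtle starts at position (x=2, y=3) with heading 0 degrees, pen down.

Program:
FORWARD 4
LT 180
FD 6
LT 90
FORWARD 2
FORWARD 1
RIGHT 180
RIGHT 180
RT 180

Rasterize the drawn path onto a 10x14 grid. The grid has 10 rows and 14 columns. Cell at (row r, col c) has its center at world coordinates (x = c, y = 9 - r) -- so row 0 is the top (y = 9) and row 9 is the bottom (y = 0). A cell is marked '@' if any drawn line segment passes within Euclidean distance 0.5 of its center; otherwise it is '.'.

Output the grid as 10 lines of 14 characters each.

Segment 0: (2,3) -> (6,3)
Segment 1: (6,3) -> (0,3)
Segment 2: (0,3) -> (-0,1)
Segment 3: (-0,1) -> (-0,0)

Answer: ..............
..............
..............
..............
..............
..............
@@@@@@@.......
@.............
@.............
@.............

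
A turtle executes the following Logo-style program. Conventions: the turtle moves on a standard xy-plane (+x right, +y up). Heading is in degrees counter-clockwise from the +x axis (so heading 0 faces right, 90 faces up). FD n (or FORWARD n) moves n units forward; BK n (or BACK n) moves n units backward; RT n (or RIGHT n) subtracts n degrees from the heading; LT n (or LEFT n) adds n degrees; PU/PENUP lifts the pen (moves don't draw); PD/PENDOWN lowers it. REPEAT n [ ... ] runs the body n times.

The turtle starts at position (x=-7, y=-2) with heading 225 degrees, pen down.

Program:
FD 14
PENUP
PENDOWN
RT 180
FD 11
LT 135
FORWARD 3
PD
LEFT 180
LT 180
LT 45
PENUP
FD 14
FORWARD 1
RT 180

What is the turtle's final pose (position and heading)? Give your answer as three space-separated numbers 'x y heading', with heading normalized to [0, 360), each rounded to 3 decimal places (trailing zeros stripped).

Answer: -22.728 -14.728 45

Derivation:
Executing turtle program step by step:
Start: pos=(-7,-2), heading=225, pen down
FD 14: (-7,-2) -> (-16.899,-11.899) [heading=225, draw]
PU: pen up
PD: pen down
RT 180: heading 225 -> 45
FD 11: (-16.899,-11.899) -> (-9.121,-4.121) [heading=45, draw]
LT 135: heading 45 -> 180
FD 3: (-9.121,-4.121) -> (-12.121,-4.121) [heading=180, draw]
PD: pen down
LT 180: heading 180 -> 0
LT 180: heading 0 -> 180
LT 45: heading 180 -> 225
PU: pen up
FD 14: (-12.121,-4.121) -> (-22.021,-14.021) [heading=225, move]
FD 1: (-22.021,-14.021) -> (-22.728,-14.728) [heading=225, move]
RT 180: heading 225 -> 45
Final: pos=(-22.728,-14.728), heading=45, 3 segment(s) drawn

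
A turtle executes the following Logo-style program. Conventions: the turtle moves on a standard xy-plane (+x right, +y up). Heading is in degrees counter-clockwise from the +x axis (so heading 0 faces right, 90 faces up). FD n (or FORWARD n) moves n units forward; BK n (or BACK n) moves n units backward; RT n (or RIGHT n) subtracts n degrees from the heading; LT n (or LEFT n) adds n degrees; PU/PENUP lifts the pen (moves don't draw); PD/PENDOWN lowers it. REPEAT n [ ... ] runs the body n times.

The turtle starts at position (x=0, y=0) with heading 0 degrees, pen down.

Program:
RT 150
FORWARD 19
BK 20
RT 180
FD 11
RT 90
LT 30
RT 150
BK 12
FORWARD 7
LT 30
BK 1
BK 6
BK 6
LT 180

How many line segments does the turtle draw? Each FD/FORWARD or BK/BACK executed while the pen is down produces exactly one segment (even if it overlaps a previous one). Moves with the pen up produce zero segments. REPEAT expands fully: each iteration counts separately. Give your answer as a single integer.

Executing turtle program step by step:
Start: pos=(0,0), heading=0, pen down
RT 150: heading 0 -> 210
FD 19: (0,0) -> (-16.454,-9.5) [heading=210, draw]
BK 20: (-16.454,-9.5) -> (0.866,0.5) [heading=210, draw]
RT 180: heading 210 -> 30
FD 11: (0.866,0.5) -> (10.392,6) [heading=30, draw]
RT 90: heading 30 -> 300
LT 30: heading 300 -> 330
RT 150: heading 330 -> 180
BK 12: (10.392,6) -> (22.392,6) [heading=180, draw]
FD 7: (22.392,6) -> (15.392,6) [heading=180, draw]
LT 30: heading 180 -> 210
BK 1: (15.392,6) -> (16.258,6.5) [heading=210, draw]
BK 6: (16.258,6.5) -> (21.454,9.5) [heading=210, draw]
BK 6: (21.454,9.5) -> (26.651,12.5) [heading=210, draw]
LT 180: heading 210 -> 30
Final: pos=(26.651,12.5), heading=30, 8 segment(s) drawn
Segments drawn: 8

Answer: 8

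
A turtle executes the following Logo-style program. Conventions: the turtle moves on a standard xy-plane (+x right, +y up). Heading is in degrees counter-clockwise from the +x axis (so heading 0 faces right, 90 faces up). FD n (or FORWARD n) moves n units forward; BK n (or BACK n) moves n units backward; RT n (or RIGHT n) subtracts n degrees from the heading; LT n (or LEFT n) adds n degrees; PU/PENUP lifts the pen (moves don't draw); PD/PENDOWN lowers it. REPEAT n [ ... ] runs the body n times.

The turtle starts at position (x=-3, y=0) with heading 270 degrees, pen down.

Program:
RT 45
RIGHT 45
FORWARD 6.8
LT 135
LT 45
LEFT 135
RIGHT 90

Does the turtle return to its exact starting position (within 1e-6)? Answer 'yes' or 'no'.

Answer: no

Derivation:
Executing turtle program step by step:
Start: pos=(-3,0), heading=270, pen down
RT 45: heading 270 -> 225
RT 45: heading 225 -> 180
FD 6.8: (-3,0) -> (-9.8,0) [heading=180, draw]
LT 135: heading 180 -> 315
LT 45: heading 315 -> 0
LT 135: heading 0 -> 135
RT 90: heading 135 -> 45
Final: pos=(-9.8,0), heading=45, 1 segment(s) drawn

Start position: (-3, 0)
Final position: (-9.8, 0)
Distance = 6.8; >= 1e-6 -> NOT closed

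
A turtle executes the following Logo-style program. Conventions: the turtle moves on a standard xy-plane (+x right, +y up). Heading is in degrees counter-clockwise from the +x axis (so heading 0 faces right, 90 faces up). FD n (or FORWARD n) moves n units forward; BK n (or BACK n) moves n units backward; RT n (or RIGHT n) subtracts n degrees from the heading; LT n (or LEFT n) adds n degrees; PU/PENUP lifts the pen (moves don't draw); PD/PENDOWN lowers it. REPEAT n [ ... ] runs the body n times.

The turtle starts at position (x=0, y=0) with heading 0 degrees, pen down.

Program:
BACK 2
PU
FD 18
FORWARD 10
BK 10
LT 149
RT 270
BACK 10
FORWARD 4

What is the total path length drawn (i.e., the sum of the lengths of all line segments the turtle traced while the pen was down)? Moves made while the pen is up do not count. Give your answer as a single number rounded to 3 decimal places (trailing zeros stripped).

Executing turtle program step by step:
Start: pos=(0,0), heading=0, pen down
BK 2: (0,0) -> (-2,0) [heading=0, draw]
PU: pen up
FD 18: (-2,0) -> (16,0) [heading=0, move]
FD 10: (16,0) -> (26,0) [heading=0, move]
BK 10: (26,0) -> (16,0) [heading=0, move]
LT 149: heading 0 -> 149
RT 270: heading 149 -> 239
BK 10: (16,0) -> (21.15,8.572) [heading=239, move]
FD 4: (21.15,8.572) -> (19.09,5.143) [heading=239, move]
Final: pos=(19.09,5.143), heading=239, 1 segment(s) drawn

Segment lengths:
  seg 1: (0,0) -> (-2,0), length = 2
Total = 2

Answer: 2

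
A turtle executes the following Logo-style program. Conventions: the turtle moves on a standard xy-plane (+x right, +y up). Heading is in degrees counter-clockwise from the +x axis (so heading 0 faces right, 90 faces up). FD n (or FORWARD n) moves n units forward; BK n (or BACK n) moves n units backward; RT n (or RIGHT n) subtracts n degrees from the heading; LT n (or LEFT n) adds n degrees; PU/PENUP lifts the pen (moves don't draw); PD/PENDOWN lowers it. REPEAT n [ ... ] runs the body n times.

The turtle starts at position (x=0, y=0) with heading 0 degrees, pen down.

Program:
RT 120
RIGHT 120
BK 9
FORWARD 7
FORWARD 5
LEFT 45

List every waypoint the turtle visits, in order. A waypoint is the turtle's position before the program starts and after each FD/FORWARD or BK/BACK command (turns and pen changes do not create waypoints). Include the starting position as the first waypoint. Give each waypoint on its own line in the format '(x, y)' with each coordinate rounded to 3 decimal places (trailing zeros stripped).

Executing turtle program step by step:
Start: pos=(0,0), heading=0, pen down
RT 120: heading 0 -> 240
RT 120: heading 240 -> 120
BK 9: (0,0) -> (4.5,-7.794) [heading=120, draw]
FD 7: (4.5,-7.794) -> (1,-1.732) [heading=120, draw]
FD 5: (1,-1.732) -> (-1.5,2.598) [heading=120, draw]
LT 45: heading 120 -> 165
Final: pos=(-1.5,2.598), heading=165, 3 segment(s) drawn
Waypoints (4 total):
(0, 0)
(4.5, -7.794)
(1, -1.732)
(-1.5, 2.598)

Answer: (0, 0)
(4.5, -7.794)
(1, -1.732)
(-1.5, 2.598)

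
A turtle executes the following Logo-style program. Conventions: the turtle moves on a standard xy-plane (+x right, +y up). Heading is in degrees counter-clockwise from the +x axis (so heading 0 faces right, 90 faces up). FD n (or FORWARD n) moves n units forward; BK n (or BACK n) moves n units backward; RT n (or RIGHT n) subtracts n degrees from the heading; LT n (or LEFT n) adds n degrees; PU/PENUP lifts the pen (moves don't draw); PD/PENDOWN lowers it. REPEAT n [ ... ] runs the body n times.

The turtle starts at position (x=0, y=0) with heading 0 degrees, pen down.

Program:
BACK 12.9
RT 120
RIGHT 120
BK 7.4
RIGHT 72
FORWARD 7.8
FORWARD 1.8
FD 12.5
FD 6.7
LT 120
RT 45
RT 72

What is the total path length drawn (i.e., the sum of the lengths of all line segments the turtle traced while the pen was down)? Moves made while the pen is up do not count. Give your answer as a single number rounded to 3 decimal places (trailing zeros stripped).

Answer: 49.1

Derivation:
Executing turtle program step by step:
Start: pos=(0,0), heading=0, pen down
BK 12.9: (0,0) -> (-12.9,0) [heading=0, draw]
RT 120: heading 0 -> 240
RT 120: heading 240 -> 120
BK 7.4: (-12.9,0) -> (-9.2,-6.409) [heading=120, draw]
RT 72: heading 120 -> 48
FD 7.8: (-9.2,-6.409) -> (-3.981,-0.612) [heading=48, draw]
FD 1.8: (-3.981,-0.612) -> (-2.776,0.726) [heading=48, draw]
FD 12.5: (-2.776,0.726) -> (5.588,10.015) [heading=48, draw]
FD 6.7: (5.588,10.015) -> (10.071,14.994) [heading=48, draw]
LT 120: heading 48 -> 168
RT 45: heading 168 -> 123
RT 72: heading 123 -> 51
Final: pos=(10.071,14.994), heading=51, 6 segment(s) drawn

Segment lengths:
  seg 1: (0,0) -> (-12.9,0), length = 12.9
  seg 2: (-12.9,0) -> (-9.2,-6.409), length = 7.4
  seg 3: (-9.2,-6.409) -> (-3.981,-0.612), length = 7.8
  seg 4: (-3.981,-0.612) -> (-2.776,0.726), length = 1.8
  seg 5: (-2.776,0.726) -> (5.588,10.015), length = 12.5
  seg 6: (5.588,10.015) -> (10.071,14.994), length = 6.7
Total = 49.1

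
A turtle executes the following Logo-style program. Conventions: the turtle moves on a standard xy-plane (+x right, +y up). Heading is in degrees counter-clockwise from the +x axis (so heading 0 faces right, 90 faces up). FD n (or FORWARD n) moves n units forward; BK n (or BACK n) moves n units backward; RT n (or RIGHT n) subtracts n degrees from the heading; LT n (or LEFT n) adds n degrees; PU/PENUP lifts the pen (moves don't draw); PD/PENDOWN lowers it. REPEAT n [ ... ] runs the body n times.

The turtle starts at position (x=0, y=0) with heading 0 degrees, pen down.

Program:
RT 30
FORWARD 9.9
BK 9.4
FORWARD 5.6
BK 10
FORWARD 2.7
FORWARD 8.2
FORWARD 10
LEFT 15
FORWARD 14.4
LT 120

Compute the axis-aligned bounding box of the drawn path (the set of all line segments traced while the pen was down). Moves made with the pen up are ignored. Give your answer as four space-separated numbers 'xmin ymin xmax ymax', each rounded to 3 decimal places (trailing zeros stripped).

Answer: -3.377 -12.227 28.632 1.95

Derivation:
Executing turtle program step by step:
Start: pos=(0,0), heading=0, pen down
RT 30: heading 0 -> 330
FD 9.9: (0,0) -> (8.574,-4.95) [heading=330, draw]
BK 9.4: (8.574,-4.95) -> (0.433,-0.25) [heading=330, draw]
FD 5.6: (0.433,-0.25) -> (5.283,-3.05) [heading=330, draw]
BK 10: (5.283,-3.05) -> (-3.377,1.95) [heading=330, draw]
FD 2.7: (-3.377,1.95) -> (-1.039,0.6) [heading=330, draw]
FD 8.2: (-1.039,0.6) -> (6.062,-3.5) [heading=330, draw]
FD 10: (6.062,-3.5) -> (14.722,-8.5) [heading=330, draw]
LT 15: heading 330 -> 345
FD 14.4: (14.722,-8.5) -> (28.632,-12.227) [heading=345, draw]
LT 120: heading 345 -> 105
Final: pos=(28.632,-12.227), heading=105, 8 segment(s) drawn

Segment endpoints: x in {-3.377, -1.039, 0, 0.433, 5.283, 6.062, 8.574, 14.722, 28.632}, y in {-12.227, -8.5, -4.95, -3.5, -3.05, -0.25, 0, 0.6, 1.95}
xmin=-3.377, ymin=-12.227, xmax=28.632, ymax=1.95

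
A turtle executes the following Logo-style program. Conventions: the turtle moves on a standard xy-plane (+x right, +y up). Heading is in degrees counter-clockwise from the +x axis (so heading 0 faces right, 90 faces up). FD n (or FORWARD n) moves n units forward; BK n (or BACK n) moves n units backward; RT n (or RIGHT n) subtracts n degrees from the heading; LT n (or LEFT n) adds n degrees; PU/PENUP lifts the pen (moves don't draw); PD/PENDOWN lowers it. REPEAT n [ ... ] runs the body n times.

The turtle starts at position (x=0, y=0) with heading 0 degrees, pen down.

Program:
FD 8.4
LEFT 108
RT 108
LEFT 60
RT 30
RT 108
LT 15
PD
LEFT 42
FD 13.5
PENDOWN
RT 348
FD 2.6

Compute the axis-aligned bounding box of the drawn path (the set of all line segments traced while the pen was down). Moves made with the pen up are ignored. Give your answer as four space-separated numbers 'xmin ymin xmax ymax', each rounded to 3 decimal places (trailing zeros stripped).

Answer: 0 -5.245 23.571 0

Derivation:
Executing turtle program step by step:
Start: pos=(0,0), heading=0, pen down
FD 8.4: (0,0) -> (8.4,0) [heading=0, draw]
LT 108: heading 0 -> 108
RT 108: heading 108 -> 0
LT 60: heading 0 -> 60
RT 30: heading 60 -> 30
RT 108: heading 30 -> 282
LT 15: heading 282 -> 297
PD: pen down
LT 42: heading 297 -> 339
FD 13.5: (8.4,0) -> (21.003,-4.838) [heading=339, draw]
PD: pen down
RT 348: heading 339 -> 351
FD 2.6: (21.003,-4.838) -> (23.571,-5.245) [heading=351, draw]
Final: pos=(23.571,-5.245), heading=351, 3 segment(s) drawn

Segment endpoints: x in {0, 8.4, 21.003, 23.571}, y in {-5.245, -4.838, 0}
xmin=0, ymin=-5.245, xmax=23.571, ymax=0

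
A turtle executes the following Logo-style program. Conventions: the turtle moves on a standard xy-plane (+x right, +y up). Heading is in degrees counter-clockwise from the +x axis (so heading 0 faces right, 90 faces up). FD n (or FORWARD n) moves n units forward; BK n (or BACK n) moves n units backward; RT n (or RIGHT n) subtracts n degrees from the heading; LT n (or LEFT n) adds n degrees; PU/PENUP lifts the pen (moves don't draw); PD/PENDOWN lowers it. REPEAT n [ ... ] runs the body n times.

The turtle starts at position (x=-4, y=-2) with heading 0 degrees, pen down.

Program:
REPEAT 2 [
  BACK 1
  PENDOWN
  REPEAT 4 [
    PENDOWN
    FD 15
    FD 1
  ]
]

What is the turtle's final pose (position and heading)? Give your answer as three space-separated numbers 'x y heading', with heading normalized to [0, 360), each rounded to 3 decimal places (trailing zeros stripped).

Answer: 122 -2 0

Derivation:
Executing turtle program step by step:
Start: pos=(-4,-2), heading=0, pen down
REPEAT 2 [
  -- iteration 1/2 --
  BK 1: (-4,-2) -> (-5,-2) [heading=0, draw]
  PD: pen down
  REPEAT 4 [
    -- iteration 1/4 --
    PD: pen down
    FD 15: (-5,-2) -> (10,-2) [heading=0, draw]
    FD 1: (10,-2) -> (11,-2) [heading=0, draw]
    -- iteration 2/4 --
    PD: pen down
    FD 15: (11,-2) -> (26,-2) [heading=0, draw]
    FD 1: (26,-2) -> (27,-2) [heading=0, draw]
    -- iteration 3/4 --
    PD: pen down
    FD 15: (27,-2) -> (42,-2) [heading=0, draw]
    FD 1: (42,-2) -> (43,-2) [heading=0, draw]
    -- iteration 4/4 --
    PD: pen down
    FD 15: (43,-2) -> (58,-2) [heading=0, draw]
    FD 1: (58,-2) -> (59,-2) [heading=0, draw]
  ]
  -- iteration 2/2 --
  BK 1: (59,-2) -> (58,-2) [heading=0, draw]
  PD: pen down
  REPEAT 4 [
    -- iteration 1/4 --
    PD: pen down
    FD 15: (58,-2) -> (73,-2) [heading=0, draw]
    FD 1: (73,-2) -> (74,-2) [heading=0, draw]
    -- iteration 2/4 --
    PD: pen down
    FD 15: (74,-2) -> (89,-2) [heading=0, draw]
    FD 1: (89,-2) -> (90,-2) [heading=0, draw]
    -- iteration 3/4 --
    PD: pen down
    FD 15: (90,-2) -> (105,-2) [heading=0, draw]
    FD 1: (105,-2) -> (106,-2) [heading=0, draw]
    -- iteration 4/4 --
    PD: pen down
    FD 15: (106,-2) -> (121,-2) [heading=0, draw]
    FD 1: (121,-2) -> (122,-2) [heading=0, draw]
  ]
]
Final: pos=(122,-2), heading=0, 18 segment(s) drawn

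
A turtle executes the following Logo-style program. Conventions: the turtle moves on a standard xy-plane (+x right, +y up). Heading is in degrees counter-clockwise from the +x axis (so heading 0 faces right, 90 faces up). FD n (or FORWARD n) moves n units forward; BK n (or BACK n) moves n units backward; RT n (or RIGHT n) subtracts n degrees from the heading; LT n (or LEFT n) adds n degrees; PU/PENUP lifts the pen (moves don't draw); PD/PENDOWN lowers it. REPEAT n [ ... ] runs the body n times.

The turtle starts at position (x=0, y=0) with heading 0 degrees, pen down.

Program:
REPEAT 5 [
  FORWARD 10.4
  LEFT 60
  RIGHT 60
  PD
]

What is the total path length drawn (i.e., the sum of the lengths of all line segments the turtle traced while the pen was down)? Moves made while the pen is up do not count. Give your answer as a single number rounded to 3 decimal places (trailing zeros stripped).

Executing turtle program step by step:
Start: pos=(0,0), heading=0, pen down
REPEAT 5 [
  -- iteration 1/5 --
  FD 10.4: (0,0) -> (10.4,0) [heading=0, draw]
  LT 60: heading 0 -> 60
  RT 60: heading 60 -> 0
  PD: pen down
  -- iteration 2/5 --
  FD 10.4: (10.4,0) -> (20.8,0) [heading=0, draw]
  LT 60: heading 0 -> 60
  RT 60: heading 60 -> 0
  PD: pen down
  -- iteration 3/5 --
  FD 10.4: (20.8,0) -> (31.2,0) [heading=0, draw]
  LT 60: heading 0 -> 60
  RT 60: heading 60 -> 0
  PD: pen down
  -- iteration 4/5 --
  FD 10.4: (31.2,0) -> (41.6,0) [heading=0, draw]
  LT 60: heading 0 -> 60
  RT 60: heading 60 -> 0
  PD: pen down
  -- iteration 5/5 --
  FD 10.4: (41.6,0) -> (52,0) [heading=0, draw]
  LT 60: heading 0 -> 60
  RT 60: heading 60 -> 0
  PD: pen down
]
Final: pos=(52,0), heading=0, 5 segment(s) drawn

Segment lengths:
  seg 1: (0,0) -> (10.4,0), length = 10.4
  seg 2: (10.4,0) -> (20.8,0), length = 10.4
  seg 3: (20.8,0) -> (31.2,0), length = 10.4
  seg 4: (31.2,0) -> (41.6,0), length = 10.4
  seg 5: (41.6,0) -> (52,0), length = 10.4
Total = 52

Answer: 52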